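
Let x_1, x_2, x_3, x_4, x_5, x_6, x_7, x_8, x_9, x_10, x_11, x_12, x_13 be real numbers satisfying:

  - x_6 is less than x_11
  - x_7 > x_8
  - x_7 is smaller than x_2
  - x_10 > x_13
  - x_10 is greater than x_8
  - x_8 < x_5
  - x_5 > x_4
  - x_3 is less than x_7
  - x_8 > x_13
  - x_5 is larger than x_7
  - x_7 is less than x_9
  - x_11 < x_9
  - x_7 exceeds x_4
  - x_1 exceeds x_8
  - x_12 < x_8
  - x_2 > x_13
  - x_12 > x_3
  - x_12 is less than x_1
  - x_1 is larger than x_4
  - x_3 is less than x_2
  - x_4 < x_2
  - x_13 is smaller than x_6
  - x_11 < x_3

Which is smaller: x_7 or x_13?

x_13

Chaining the given relations: x_13 < x_6 < x_11 < x_3 < x_12 < x_8 < x_7.
So x_13 < x_7; x_13 is the smaller of the two.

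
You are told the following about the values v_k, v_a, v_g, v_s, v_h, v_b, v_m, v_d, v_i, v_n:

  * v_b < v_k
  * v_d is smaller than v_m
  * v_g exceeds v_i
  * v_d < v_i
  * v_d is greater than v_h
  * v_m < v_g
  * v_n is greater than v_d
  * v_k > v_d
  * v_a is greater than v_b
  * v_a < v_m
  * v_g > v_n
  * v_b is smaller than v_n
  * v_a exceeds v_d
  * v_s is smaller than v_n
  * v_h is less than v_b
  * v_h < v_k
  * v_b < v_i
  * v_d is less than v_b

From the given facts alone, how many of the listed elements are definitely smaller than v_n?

4

Directly below v_n: v_d, v_s, v_b.
One step further: v_h (4 so far).
Nothing else is reachable below v_n; 4 in all.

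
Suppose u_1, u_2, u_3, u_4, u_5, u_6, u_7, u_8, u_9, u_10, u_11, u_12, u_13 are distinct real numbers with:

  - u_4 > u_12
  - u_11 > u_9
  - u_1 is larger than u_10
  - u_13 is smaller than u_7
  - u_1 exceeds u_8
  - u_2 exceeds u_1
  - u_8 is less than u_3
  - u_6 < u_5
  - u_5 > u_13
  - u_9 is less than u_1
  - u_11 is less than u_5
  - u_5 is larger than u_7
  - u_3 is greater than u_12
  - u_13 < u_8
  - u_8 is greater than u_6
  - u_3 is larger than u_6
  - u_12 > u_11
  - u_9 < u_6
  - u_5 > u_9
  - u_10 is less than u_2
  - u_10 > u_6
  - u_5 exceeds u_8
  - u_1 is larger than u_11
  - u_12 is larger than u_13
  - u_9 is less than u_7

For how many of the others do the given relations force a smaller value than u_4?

4

The elements the relations force below u_4 are u_9, u_13, u_11, u_12 — no chain reaches any other.
That is 4.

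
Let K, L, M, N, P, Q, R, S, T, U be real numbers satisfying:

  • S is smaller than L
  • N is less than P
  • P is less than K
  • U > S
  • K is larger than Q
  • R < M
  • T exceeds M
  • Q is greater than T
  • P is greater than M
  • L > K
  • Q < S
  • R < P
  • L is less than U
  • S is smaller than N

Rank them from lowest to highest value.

Nothing is placed below R, so it is least; from there R < M; M < T; T < Q; Q < S; S < N; N < P; P < K; K < L; L < U, each given directly.

R < M < T < Q < S < N < P < K < L < U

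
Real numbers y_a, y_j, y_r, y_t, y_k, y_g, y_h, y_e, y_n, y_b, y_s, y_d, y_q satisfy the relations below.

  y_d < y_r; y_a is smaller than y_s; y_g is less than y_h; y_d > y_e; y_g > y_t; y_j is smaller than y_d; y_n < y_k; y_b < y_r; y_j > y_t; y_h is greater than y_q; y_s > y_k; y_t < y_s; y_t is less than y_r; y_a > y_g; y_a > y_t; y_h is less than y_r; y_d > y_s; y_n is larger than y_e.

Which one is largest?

y_r

Chaining downward from y_r: directly below it, y_t, y_h, y_d, y_b; then y_e, y_g, y_q, y_j, y_s; then y_k, y_a; then y_n.
That covers every other element, and nothing is given above y_r, so y_r is the largest.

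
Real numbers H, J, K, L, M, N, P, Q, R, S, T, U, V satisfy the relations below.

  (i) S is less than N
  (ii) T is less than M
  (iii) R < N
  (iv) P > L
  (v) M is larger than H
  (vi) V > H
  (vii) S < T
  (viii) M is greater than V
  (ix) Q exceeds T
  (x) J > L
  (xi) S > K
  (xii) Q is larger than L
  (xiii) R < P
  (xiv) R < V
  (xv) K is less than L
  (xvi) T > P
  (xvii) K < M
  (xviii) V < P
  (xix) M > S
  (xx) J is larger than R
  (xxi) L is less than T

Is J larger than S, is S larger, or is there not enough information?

undetermined

Following every chain through J: below J we get R, K, L.
S is not reached, and no chain runs the other way from S to J.
So the given relations leave the order of J and S undetermined.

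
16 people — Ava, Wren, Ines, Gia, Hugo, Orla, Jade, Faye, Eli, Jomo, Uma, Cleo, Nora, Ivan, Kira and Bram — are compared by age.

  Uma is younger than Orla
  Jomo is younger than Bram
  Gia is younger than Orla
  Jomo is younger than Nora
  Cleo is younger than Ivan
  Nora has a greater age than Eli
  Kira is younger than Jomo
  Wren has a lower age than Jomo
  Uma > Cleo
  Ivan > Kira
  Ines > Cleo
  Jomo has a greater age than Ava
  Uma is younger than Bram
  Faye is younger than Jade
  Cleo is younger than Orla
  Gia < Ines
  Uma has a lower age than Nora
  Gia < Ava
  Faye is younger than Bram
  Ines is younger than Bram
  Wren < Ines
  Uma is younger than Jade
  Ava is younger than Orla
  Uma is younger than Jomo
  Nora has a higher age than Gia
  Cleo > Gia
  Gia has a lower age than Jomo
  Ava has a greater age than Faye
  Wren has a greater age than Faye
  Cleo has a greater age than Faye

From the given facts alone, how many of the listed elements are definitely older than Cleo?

8

The elements the relations force above Cleo are Uma, Jomo, Orla, Jade, Nora, Ines, Ivan, Bram — no chain reaches any other.
That is 8.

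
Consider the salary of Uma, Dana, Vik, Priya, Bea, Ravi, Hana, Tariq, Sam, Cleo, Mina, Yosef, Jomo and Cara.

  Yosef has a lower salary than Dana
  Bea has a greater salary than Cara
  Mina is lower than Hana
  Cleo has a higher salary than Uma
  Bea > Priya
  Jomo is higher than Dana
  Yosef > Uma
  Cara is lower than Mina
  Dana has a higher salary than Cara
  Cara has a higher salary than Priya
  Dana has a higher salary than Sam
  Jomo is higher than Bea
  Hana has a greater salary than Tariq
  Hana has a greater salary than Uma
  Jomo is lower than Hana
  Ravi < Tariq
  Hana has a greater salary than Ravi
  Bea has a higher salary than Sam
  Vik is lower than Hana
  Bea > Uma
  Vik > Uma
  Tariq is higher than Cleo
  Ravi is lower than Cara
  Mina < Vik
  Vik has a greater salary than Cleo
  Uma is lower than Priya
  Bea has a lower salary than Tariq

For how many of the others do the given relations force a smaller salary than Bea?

5

From Bea the given relations immediately reach Sam, Uma, Priya, Cara.
From those, Ravi — 5 in total.
No other element is forced below Bea by the given relations, so the count is 5.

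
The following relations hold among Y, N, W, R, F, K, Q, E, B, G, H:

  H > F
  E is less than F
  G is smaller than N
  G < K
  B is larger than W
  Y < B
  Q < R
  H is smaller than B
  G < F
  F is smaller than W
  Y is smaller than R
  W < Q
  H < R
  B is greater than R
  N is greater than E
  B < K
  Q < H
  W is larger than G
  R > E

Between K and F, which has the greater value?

F < W < Q < H < R < B < K, by transitivity through W, Q, H, R, B.
So F < K; K is the larger of the two.

K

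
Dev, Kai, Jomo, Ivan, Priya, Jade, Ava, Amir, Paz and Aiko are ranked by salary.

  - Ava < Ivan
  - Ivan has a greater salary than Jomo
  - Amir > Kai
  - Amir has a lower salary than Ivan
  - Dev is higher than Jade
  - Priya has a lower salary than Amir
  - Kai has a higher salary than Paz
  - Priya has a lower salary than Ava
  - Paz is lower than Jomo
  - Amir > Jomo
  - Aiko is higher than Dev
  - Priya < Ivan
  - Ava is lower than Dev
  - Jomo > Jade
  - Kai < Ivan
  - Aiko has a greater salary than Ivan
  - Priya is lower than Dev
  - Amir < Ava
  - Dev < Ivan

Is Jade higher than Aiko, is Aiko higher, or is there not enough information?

Aiko

The relevant relations are Jade < Jomo; Jomo < Amir; Amir < Ava; Ava < Dev; Dev < Ivan; Ivan < Aiko.
Chaining these gives Jade < Jomo < Amir < Ava < Dev < Ivan < Aiko.
So Aiko is higher.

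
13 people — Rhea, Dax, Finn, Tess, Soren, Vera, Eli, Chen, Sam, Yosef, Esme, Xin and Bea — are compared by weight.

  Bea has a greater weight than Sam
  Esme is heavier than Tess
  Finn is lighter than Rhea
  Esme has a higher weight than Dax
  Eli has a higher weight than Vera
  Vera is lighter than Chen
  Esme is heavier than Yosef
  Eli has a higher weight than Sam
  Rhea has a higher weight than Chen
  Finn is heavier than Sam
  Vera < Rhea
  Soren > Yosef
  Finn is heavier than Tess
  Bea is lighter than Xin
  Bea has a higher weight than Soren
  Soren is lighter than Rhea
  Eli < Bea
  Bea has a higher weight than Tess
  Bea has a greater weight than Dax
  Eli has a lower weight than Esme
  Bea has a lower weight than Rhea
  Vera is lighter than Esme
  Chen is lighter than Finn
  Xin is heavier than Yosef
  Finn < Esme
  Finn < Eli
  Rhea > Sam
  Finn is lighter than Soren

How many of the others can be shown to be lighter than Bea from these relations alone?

From Bea the given relations immediately reach Sam, Tess, Dax, Eli, Soren.
From those, Vera, Finn, Yosef — 8 in total.
From those, Chen — 9 in total.
Nothing else is reachable below Bea; 9 in all.

9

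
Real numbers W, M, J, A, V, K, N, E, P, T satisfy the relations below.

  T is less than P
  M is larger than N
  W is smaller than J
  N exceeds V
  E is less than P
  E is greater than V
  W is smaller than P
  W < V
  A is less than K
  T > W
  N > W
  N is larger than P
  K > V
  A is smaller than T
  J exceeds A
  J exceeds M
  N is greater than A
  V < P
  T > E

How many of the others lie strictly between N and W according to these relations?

The relations place W below N. An element lies strictly between them when it is forced above W and also forced below N.
Above W: {V, E, T, P, K, M, J}. Below N: {V, A, E, T, P}.
Intersection: {V, E, T, P} — 4.

4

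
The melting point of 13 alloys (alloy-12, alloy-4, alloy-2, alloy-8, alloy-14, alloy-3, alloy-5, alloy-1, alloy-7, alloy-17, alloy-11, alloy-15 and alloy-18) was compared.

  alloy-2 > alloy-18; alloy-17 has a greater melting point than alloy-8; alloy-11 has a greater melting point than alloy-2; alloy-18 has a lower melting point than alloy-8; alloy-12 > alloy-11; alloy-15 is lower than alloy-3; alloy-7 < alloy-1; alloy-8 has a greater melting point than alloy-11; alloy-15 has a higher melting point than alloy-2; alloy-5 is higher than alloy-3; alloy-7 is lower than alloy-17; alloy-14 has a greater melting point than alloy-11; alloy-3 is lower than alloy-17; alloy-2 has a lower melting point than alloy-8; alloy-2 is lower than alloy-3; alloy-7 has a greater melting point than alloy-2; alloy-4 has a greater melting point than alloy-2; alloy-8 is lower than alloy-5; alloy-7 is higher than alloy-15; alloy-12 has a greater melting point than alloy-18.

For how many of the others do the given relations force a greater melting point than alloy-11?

Directly above alloy-11: alloy-8, alloy-12, alloy-14.
One step further: alloy-5, alloy-17 (5 so far).
No other element is forced above alloy-11 by the given relations, so the count is 5.

5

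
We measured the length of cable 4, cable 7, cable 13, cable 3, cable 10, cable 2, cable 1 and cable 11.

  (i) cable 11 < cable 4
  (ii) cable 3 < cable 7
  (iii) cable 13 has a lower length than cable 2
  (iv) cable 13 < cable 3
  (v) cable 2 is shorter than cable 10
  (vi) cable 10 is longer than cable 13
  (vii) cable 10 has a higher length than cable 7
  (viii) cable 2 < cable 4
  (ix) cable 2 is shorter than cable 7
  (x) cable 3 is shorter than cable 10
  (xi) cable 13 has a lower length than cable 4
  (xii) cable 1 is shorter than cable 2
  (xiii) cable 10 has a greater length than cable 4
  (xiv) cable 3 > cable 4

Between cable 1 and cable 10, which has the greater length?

cable 10

Link the given pairs in sequence: cable 1 < cable 2; cable 2 < cable 4; cable 4 < cable 3; cable 3 < cable 7; cable 7 < cable 10.
Chaining these gives cable 1 < cable 2 < cable 4 < cable 3 < cable 7 < cable 10.
So cable 1 < cable 10; cable 10 is the longer of the two.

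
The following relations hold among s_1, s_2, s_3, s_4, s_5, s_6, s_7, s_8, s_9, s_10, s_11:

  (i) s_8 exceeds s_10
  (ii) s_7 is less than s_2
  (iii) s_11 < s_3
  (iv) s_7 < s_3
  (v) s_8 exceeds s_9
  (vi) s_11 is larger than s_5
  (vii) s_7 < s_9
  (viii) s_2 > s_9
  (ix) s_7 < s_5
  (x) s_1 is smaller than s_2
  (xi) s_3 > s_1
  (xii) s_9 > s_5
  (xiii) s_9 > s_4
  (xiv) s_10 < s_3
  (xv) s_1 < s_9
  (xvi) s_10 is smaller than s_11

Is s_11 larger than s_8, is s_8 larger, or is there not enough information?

undetermined

Following every chain through s_11: above s_11 we get s_3; below s_11 we get s_7, s_10, s_5.
s_8 is not reached, and no chain runs the other way from s_8 to s_11.
So the given relations leave the order of s_11 and s_8 undetermined.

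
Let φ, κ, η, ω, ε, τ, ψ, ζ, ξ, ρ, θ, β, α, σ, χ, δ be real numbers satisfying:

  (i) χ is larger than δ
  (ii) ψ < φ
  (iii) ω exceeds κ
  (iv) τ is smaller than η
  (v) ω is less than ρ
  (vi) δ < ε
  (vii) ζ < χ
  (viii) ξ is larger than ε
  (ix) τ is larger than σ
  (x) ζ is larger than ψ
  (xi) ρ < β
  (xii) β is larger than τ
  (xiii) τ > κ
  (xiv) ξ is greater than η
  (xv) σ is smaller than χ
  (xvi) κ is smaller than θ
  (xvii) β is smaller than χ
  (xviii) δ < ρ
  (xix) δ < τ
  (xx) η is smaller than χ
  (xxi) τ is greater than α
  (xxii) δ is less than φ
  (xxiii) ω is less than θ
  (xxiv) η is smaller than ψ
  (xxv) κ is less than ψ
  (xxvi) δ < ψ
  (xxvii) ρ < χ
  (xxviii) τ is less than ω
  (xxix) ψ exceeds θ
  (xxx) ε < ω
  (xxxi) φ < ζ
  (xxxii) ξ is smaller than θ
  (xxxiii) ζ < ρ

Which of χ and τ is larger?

χ

Chaining the given relations: τ < η < ξ < θ < ψ < φ < ζ < ρ < β < χ.
So τ < χ; χ is the larger of the two.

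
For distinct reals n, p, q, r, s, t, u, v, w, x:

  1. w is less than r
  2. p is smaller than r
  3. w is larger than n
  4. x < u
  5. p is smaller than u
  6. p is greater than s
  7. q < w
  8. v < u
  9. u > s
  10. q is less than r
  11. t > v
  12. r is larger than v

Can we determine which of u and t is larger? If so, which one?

Following every chain through t: below t we get v.
u is not reached, and no chain runs the other way from u to t.
So the given relations leave the order of t and u undetermined.

undetermined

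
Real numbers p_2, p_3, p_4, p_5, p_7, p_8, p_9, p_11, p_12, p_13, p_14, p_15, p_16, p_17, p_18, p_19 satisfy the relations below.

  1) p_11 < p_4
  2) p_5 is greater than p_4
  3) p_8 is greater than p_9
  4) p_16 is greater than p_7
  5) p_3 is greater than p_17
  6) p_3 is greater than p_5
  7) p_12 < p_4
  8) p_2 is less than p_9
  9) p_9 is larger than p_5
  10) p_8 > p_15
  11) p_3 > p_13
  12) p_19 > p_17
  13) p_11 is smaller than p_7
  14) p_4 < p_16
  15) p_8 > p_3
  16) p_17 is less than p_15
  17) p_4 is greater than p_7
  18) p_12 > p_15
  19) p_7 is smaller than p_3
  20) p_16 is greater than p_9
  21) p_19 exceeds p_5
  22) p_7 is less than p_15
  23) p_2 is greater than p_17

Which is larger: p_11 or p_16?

Link the given pairs in sequence: p_11 < p_7; p_7 < p_15; p_15 < p_12; p_12 < p_4; p_4 < p_5; p_5 < p_9; p_9 < p_16.
Together: p_11 < p_7 < p_15 < p_12 < p_4 < p_5 < p_9 < p_16.
So p_11 < p_16; p_16 is the larger of the two.

p_16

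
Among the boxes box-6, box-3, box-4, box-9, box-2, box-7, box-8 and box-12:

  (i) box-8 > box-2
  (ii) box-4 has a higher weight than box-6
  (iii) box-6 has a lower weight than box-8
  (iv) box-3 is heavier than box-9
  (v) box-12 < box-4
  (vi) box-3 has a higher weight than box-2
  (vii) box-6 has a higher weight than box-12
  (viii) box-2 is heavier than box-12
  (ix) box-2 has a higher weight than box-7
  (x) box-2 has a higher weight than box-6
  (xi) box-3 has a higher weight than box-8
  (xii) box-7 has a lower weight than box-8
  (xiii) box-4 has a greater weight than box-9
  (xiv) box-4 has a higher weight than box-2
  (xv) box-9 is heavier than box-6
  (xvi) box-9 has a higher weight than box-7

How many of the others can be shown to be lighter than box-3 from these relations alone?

6

From box-3 the given relations immediately reach box-9, box-2, box-8.
From those, box-12, box-7, box-6 — 6 in total.
Nothing else is reachable below box-3; 6 in all.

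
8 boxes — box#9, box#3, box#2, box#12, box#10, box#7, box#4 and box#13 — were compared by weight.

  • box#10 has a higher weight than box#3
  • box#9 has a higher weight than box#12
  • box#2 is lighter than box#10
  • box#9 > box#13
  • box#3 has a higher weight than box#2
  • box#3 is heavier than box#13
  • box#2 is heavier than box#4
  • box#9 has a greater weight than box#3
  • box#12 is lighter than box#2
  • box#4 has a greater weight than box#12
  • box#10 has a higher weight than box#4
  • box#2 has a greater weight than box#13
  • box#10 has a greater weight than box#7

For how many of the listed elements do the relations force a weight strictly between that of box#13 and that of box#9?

2

Chaining upward from box#13 reaches: box#2, box#3, box#10.
Chaining downward from box#9 reaches: box#12, box#4, box#2, box#3.
Strictly between box#13 and box#9 are those in both lists: box#2, box#3 — 2 elements.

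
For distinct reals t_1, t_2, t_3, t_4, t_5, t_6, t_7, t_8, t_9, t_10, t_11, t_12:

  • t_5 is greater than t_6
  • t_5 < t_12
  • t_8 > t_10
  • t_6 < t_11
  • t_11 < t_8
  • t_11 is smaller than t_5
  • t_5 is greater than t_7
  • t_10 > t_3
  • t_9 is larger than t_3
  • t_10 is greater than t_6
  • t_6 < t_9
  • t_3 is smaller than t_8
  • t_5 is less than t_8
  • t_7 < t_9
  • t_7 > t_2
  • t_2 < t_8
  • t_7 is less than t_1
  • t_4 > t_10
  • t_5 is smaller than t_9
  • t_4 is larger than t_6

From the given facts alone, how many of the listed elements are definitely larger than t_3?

4

Directly above t_3: t_10, t_8, t_9.
One step further: t_4 (4 so far).
No other element is forced above t_3 by the given relations, so the count is 4.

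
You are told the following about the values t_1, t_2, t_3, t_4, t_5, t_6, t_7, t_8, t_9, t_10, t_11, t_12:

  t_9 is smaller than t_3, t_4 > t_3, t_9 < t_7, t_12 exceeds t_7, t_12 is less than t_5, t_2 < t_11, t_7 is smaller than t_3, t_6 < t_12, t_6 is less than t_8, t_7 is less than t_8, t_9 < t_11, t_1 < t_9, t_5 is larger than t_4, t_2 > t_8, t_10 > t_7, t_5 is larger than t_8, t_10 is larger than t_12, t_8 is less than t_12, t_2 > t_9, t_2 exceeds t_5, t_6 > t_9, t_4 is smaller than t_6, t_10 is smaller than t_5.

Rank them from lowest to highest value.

t_1 < t_9 < t_7 < t_3 < t_4 < t_6 < t_8 < t_12 < t_10 < t_5 < t_2 < t_11

The consecutive links are each given: t_1 < t_9; t_9 < t_7; t_7 < t_3; t_3 < t_4; t_4 < t_6; t_6 < t_8; t_8 < t_12; t_12 < t_10; t_10 < t_5; t_5 < t_2; t_2 < t_11.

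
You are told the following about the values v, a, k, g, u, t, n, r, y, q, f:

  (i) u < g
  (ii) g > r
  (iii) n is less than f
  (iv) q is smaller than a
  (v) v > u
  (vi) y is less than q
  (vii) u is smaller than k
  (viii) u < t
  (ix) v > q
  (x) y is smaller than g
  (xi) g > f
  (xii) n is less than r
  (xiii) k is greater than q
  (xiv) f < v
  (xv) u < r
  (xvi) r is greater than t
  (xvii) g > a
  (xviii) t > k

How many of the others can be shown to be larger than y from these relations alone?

7

From y the given relations immediately reach q, g.
From those, v, k, a — 5 in total.
From those, t — 6 in total.
From those, r — 7 in total.
Nothing else is reachable above y; 7 in all.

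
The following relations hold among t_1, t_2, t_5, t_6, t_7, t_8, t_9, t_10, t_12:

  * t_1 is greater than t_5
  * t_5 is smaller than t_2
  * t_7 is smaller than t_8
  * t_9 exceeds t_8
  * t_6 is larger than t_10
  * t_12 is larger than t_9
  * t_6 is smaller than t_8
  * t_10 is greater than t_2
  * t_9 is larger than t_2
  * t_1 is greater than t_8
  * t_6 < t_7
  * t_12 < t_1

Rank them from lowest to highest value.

t_5 < t_2 < t_10 < t_6 < t_7 < t_8 < t_9 < t_12 < t_1

Each adjacent pair is fixed by a given relation: t_5 < t_2; t_2 < t_10; t_10 < t_6; t_6 < t_7; t_7 < t_8; t_8 < t_9; t_9 < t_12; t_12 < t_1. Chaining them end to end gives the full order.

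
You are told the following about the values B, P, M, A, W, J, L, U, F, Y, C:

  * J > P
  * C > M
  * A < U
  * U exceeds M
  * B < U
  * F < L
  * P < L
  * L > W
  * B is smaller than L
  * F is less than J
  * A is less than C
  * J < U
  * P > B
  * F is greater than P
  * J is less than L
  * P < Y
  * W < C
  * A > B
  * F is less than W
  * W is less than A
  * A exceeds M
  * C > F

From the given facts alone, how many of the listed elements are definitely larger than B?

From B the given relations immediately reach P, A, L, U.
From those, F, Y, J, C — 8 in total.
From those, W — 9 in total.
No other element is forced above B by the given relations, so the count is 9.

9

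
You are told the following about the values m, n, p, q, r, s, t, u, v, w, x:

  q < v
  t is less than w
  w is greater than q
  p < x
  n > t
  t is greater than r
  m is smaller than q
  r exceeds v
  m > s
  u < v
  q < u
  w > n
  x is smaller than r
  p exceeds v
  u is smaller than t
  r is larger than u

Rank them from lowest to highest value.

Each adjacent pair is fixed by a given relation: s < m; m < q; q < u; u < v; v < p; p < x; x < r; r < t; t < n; n < w. Chaining them end to end gives the full order.

s < m < q < u < v < p < x < r < t < n < w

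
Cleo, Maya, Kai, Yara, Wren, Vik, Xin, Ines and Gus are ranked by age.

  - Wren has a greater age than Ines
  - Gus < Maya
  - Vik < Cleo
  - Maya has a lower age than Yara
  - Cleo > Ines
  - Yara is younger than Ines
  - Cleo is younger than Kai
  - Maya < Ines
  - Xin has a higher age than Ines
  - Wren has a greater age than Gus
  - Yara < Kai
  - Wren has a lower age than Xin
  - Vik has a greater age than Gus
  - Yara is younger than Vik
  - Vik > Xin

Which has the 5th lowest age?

Wren

Chaining the given pairs: Gus < Maya < Yara < Ines < Wren < Xin < Vik < Cleo < Kai.
Counting 5 from the smallest end gives Wren.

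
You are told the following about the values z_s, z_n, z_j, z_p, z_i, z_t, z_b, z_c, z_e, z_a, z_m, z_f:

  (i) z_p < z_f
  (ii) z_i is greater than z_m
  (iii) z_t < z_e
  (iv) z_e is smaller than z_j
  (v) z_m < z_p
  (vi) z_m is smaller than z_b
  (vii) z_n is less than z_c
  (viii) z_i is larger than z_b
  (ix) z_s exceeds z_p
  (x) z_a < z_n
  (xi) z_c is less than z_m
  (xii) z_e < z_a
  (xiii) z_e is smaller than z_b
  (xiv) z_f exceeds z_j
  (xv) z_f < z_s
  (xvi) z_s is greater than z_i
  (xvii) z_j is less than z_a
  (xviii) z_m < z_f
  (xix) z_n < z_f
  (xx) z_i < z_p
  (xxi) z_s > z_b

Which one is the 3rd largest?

The consecutive relations fix a unique order: z_t < z_e < z_j < z_a < z_n < z_c < z_m < z_b < z_i < z_p < z_f < z_s.
Counting 3 from the largest end gives z_p.

z_p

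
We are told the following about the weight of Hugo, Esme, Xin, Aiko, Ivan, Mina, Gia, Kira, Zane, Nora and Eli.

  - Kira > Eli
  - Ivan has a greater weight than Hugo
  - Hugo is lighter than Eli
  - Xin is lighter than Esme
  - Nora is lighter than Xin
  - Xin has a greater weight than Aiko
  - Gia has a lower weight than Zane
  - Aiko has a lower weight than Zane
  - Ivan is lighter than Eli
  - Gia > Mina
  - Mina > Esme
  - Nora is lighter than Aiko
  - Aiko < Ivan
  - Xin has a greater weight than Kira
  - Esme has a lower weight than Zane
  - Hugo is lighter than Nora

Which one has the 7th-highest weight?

Eli

The consecutive relations fix a unique order: Hugo < Nora < Aiko < Ivan < Eli < Kira < Xin < Esme < Mina < Gia < Zane.
The 7th largest is Eli.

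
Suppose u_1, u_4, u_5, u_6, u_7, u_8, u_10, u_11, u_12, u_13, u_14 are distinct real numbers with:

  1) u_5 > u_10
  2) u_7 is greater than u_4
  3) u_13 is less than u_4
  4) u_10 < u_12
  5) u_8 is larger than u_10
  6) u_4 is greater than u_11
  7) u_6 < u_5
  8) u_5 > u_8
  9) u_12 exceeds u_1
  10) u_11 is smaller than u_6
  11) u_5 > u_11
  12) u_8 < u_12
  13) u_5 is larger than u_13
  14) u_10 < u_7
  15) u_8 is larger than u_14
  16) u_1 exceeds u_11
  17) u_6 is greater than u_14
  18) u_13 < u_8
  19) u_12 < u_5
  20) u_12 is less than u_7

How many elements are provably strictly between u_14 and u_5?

Chaining upward from u_14 reaches: u_8, u_12, u_7, u_6.
Chaining downward from u_5 reaches: u_13, u_11, u_10, u_8, u_1, u_12, u_6.
Strictly between u_14 and u_5 are those in both lists: u_8, u_12, u_6 — 3 elements.

3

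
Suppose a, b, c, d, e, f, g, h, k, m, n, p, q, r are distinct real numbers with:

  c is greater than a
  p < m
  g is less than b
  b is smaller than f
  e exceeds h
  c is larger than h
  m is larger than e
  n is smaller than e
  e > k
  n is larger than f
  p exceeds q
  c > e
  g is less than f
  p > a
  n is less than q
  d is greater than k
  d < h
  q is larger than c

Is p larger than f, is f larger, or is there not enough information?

p

Chaining the given relations: f < n < e < c < q < p.
So p is larger.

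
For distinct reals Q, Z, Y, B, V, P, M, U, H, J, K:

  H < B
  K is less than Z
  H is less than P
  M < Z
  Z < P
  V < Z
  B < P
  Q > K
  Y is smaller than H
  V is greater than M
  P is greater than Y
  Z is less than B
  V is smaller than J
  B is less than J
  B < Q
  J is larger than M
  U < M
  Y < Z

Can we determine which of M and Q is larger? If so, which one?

Q

M < V < Z < B < Q, by transitivity through V, Z, B.
So Q is larger.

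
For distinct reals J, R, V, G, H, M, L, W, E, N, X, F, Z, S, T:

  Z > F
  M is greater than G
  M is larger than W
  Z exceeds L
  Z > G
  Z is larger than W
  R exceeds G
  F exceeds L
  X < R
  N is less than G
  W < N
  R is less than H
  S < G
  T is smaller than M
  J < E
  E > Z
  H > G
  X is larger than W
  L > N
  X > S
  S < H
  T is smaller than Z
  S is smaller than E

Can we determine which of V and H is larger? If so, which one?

Following every chain through V: nothing is chained to V.
H is not reached, and no chain runs the other way from H to V.
So the given relations leave the order of V and H undetermined.

undetermined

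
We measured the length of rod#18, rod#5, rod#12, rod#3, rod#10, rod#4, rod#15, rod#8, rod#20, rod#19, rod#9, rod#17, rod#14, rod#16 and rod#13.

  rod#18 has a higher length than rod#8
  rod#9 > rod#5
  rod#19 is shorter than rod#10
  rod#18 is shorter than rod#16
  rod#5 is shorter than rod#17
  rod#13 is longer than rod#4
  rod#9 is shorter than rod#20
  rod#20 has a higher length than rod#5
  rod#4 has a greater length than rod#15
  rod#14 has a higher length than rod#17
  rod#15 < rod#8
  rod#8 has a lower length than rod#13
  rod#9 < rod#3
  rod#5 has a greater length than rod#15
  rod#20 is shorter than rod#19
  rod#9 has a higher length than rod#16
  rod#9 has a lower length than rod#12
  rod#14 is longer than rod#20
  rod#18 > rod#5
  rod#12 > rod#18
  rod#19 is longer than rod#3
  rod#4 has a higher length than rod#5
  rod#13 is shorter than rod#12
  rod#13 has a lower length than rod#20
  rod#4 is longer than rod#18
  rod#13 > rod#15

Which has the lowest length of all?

rod#15

Chaining upward from rod#15: directly above it, rod#5, rod#8, rod#4, rod#13; then rod#18, rod#9, rod#20, rod#12, rod#17; then rod#16, rod#3, rod#19, rod#14; then rod#10.
That covers every other element, and nothing is given below rod#15, so rod#15 is the lowest length.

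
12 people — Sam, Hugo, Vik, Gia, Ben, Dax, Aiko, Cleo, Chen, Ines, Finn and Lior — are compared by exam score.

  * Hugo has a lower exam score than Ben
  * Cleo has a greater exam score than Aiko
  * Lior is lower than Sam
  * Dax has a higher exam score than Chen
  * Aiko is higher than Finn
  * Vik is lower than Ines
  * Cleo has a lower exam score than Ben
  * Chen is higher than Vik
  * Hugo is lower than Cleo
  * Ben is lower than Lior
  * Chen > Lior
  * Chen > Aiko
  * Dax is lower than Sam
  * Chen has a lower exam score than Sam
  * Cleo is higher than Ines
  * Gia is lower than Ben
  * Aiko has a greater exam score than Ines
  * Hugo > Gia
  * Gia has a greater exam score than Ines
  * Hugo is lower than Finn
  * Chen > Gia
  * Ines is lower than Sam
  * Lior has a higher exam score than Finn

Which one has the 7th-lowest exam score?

Cleo

Chaining the given pairs: Vik < Ines < Gia < Hugo < Finn < Aiko < Cleo < Ben < Lior < Chen < Dax < Sam.
The 7th smallest is Cleo.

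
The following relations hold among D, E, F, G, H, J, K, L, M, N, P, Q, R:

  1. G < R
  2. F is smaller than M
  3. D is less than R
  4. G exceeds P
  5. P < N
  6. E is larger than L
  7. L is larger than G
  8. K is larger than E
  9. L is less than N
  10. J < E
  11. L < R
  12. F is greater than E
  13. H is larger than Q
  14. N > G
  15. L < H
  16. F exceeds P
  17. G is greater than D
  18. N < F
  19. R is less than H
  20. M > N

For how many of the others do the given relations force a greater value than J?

4

Directly above J: E.
One step further: K, F (3 so far).
One step further: M (4 so far).
No other element is forced above J by the given relations, so the count is 4.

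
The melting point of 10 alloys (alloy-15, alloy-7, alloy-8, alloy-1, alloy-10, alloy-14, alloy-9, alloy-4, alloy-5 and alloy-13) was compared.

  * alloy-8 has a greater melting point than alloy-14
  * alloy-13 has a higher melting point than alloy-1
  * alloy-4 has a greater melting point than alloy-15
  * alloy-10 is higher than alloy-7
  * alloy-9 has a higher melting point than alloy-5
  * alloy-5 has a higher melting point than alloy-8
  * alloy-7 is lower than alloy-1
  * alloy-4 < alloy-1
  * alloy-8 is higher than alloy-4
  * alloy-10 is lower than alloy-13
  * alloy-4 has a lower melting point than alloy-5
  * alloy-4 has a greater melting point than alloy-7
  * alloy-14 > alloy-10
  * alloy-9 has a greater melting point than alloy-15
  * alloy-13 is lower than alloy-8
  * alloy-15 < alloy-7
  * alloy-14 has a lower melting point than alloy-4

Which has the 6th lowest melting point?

alloy-1

Piecing the relations together gives one ordering: alloy-15 < alloy-7 < alloy-10 < alloy-14 < alloy-4 < alloy-1 < alloy-13 < alloy-8 < alloy-5 < alloy-9.
The 6th smallest is alloy-1.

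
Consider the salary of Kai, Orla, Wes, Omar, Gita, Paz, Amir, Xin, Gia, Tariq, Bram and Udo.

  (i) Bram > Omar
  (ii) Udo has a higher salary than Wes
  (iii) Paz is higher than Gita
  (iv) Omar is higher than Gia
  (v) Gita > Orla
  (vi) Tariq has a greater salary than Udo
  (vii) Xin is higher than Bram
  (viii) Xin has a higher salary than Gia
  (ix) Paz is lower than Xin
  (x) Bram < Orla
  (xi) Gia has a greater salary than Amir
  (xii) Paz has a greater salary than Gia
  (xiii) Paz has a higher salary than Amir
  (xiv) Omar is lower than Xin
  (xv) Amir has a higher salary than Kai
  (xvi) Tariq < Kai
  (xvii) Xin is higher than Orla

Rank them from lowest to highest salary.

The consecutive links are each given: Wes < Udo; Udo < Tariq; Tariq < Kai; Kai < Amir; Amir < Gia; Gia < Omar; Omar < Bram; Bram < Orla; Orla < Gita; Gita < Paz; Paz < Xin.

Wes < Udo < Tariq < Kai < Amir < Gia < Omar < Bram < Orla < Gita < Paz < Xin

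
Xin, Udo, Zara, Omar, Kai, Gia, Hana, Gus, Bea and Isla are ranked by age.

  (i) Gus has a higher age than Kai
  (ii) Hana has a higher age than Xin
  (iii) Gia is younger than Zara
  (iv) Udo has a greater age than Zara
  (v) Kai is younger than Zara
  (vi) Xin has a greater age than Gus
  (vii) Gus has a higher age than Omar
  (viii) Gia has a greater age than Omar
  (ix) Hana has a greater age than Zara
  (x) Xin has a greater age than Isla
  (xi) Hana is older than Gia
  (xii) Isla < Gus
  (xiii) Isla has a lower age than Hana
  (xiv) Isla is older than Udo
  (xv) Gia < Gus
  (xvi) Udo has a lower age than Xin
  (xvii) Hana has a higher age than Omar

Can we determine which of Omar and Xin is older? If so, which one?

Xin

Omar < Gia and Gia < Zara give Omar < Zara.
Then Zara < Udo extends the chain to Udo.
With Udo < Isla: Omar < Gia < Zara < Udo < Isla.
With Isla < Gus: Omar < Gia < Zara < Udo < Isla < Gus.
With Gus < Xin: Omar < Gia < Zara < Udo < Isla < Gus < Xin.
So Xin is older.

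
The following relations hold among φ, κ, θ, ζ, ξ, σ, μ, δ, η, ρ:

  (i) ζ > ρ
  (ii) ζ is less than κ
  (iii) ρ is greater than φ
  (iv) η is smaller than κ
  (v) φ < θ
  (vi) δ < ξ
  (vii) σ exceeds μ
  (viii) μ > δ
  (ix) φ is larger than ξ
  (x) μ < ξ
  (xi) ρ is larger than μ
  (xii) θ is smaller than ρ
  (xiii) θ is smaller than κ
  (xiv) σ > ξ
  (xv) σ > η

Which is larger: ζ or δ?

ζ

The relevant relations are δ < μ; μ < ξ; ξ < φ; φ < θ; θ < ρ; ρ < ζ.
Together: δ < μ < ξ < φ < θ < ρ < ζ.
So δ < ζ; ζ is the larger of the two.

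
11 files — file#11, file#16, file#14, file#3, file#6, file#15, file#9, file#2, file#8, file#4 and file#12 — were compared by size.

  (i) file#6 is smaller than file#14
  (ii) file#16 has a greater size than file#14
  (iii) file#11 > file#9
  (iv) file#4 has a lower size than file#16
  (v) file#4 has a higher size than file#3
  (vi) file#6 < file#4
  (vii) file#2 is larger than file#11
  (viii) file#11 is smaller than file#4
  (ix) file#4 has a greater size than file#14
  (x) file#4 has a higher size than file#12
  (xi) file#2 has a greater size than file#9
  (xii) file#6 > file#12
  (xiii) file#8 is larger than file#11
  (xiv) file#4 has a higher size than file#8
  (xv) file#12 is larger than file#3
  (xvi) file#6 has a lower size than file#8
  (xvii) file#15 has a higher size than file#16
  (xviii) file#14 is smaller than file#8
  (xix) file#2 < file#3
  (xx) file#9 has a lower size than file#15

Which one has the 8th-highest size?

file#3

Piecing the relations together gives one ordering: file#9 < file#11 < file#2 < file#3 < file#12 < file#6 < file#14 < file#8 < file#4 < file#16 < file#15.
The 8th largest is file#3.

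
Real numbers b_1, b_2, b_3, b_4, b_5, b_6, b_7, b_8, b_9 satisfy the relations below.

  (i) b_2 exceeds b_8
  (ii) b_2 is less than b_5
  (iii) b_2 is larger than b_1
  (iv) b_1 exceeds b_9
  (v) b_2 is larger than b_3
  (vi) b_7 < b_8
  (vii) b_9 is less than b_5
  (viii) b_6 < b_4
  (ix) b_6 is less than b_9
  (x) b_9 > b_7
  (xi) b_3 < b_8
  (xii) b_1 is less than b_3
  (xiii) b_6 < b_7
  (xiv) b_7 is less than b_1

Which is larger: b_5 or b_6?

b_5

Chaining the given relations: b_6 < b_7 < b_9 < b_1 < b_3 < b_8 < b_2 < b_5.
So b_6 < b_5; b_5 is the larger of the two.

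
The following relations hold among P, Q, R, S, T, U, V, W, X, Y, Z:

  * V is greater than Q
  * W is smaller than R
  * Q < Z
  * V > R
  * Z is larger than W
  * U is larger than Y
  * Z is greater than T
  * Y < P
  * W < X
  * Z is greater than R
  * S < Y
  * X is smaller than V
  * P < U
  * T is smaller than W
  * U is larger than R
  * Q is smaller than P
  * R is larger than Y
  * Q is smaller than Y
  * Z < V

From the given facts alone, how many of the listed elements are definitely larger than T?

The elements the relations force above T are W, X, R, Z, U, V — no chain reaches any other.
That is 6.

6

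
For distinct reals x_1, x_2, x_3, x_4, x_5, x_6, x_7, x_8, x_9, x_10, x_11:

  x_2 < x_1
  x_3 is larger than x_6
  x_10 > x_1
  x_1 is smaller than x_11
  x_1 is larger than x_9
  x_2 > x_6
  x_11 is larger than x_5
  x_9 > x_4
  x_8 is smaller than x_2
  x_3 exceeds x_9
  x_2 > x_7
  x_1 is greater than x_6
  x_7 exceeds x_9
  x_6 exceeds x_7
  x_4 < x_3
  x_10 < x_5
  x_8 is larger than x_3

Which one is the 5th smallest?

x_3

Piecing the relations together gives one ordering: x_4 < x_9 < x_7 < x_6 < x_3 < x_8 < x_2 < x_1 < x_10 < x_5 < x_11.
The 5th smallest is x_3.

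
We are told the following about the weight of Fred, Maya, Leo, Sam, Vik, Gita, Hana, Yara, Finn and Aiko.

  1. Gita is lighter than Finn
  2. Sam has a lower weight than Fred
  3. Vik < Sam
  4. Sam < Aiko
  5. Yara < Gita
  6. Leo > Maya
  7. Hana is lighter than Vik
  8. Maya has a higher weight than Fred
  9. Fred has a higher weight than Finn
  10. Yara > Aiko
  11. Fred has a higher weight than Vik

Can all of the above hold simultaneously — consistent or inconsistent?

consistent

Every relation is compatible with Hana < Vik < Sam < Aiko < Yara < Gita < Finn < Fred < Maya < Leo; the set is consistent.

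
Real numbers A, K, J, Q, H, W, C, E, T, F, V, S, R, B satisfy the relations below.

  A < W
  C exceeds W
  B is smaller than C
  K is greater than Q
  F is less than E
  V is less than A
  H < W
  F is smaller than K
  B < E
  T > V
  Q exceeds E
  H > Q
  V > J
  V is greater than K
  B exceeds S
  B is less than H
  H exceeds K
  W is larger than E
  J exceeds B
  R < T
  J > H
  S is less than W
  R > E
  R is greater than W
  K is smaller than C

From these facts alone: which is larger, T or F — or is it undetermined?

T

F < E < Q < K < H < J < V < A < W < R < T, by transitivity through E, Q, K, H, J, V, A, W, R.
So T is larger.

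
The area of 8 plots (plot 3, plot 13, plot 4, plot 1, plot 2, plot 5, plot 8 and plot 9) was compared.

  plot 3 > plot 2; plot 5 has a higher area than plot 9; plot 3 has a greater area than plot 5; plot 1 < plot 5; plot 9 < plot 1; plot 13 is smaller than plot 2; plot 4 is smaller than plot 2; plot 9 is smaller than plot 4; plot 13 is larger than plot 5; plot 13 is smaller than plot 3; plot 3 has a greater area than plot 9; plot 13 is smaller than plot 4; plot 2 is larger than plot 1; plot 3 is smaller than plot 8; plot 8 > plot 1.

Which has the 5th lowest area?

Chaining the given pairs: plot 9 < plot 1 < plot 5 < plot 13 < plot 4 < plot 2 < plot 3 < plot 8.
Counting 5 from the smallest end gives plot 4.

plot 4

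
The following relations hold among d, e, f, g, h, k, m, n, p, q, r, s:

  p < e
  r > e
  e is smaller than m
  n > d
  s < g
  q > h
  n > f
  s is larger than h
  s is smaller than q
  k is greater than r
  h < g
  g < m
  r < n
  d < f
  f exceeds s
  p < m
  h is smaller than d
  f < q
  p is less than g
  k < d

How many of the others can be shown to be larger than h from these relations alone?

Directly above h: s, g, d, q.
One step further: f, m, n (7 so far).
Nothing else is reachable above h; 7 in all.

7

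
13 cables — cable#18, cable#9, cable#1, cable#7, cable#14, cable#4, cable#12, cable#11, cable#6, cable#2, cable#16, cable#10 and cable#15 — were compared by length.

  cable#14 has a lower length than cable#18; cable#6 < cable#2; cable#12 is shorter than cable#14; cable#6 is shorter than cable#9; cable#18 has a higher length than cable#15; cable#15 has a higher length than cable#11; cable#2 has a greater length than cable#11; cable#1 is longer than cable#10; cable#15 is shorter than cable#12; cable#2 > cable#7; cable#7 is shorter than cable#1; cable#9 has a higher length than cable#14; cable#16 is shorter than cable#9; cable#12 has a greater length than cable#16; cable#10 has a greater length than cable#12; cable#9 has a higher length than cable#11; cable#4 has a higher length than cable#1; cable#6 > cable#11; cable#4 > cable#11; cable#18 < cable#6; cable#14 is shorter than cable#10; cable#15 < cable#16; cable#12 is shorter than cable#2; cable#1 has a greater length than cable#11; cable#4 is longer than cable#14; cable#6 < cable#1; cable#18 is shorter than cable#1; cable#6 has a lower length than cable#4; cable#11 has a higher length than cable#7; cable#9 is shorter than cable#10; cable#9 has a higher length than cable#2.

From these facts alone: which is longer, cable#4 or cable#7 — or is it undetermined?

cable#7 < cable#11 < cable#15 < cable#16 < cable#12 < cable#14 < cable#18 < cable#6 < cable#2 < cable#9 < cable#10 < cable#1 < cable#4, by transitivity through cable#11, cable#15, cable#16, cable#12, cable#14, cable#18, cable#6, cable#2, cable#9, cable#10, cable#1.
So cable#4 is longer.

cable#4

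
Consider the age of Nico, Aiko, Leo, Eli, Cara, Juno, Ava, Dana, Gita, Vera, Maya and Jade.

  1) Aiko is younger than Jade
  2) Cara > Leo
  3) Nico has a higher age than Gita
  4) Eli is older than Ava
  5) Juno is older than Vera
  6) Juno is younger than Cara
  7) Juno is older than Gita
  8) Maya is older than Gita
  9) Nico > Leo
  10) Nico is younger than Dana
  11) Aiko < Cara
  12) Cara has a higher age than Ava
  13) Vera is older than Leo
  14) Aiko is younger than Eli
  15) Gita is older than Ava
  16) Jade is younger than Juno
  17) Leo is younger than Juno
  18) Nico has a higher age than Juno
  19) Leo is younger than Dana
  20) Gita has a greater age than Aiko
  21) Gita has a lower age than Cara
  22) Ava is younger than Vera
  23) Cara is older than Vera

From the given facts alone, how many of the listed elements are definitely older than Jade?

Directly above Jade: Juno.
One step further: Cara, Nico (3 so far).
One step further: Dana (4 so far).
Nothing else is reachable above Jade; 4 in all.

4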